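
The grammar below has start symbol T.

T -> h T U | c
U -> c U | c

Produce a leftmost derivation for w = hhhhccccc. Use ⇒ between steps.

T ⇒ hTU   [T -> h T U]
hTU ⇒ hhTUU   [T -> h T U]
hhTUU ⇒ hhhTUUU   [T -> h T U]
hhhTUUU ⇒ hhhhTUUUU   [T -> h T U]
hhhhTUUUU ⇒ hhhhcUUUU   [T -> c]
hhhhcUUUU ⇒ hhhhccUUU   [U -> c]
hhhhccUUU ⇒ hhhhcccUU   [U -> c]
hhhhcccUU ⇒ hhhhccccU   [U -> c]
hhhhccccU ⇒ hhhhccccc   [U -> c]

T ⇒ hTU ⇒ hhTUU ⇒ hhhTUUU ⇒ hhhhTUUUU ⇒ hhhhcUUUU ⇒ hhhhccUUU ⇒ hhhhcccUU ⇒ hhhhccccU ⇒ hhhhccccc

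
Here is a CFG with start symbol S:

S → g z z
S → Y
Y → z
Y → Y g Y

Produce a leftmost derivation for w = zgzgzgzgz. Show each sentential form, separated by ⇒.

S ⇒ Y ⇒ YgY ⇒ YgYgY ⇒ zgYgY ⇒ zgYgYgY ⇒ zgYgYgYgY ⇒ zgzgYgYgY ⇒ zgzgzgYgY ⇒ zgzgzgzgY ⇒ zgzgzgzgz

S ⇒ Y   [S → Y]
Y ⇒ YgY   [Y → Y g Y]
YgY ⇒ YgYgY   [Y → Y g Y]
YgYgY ⇒ zgYgY   [Y → z]
zgYgY ⇒ zgYgYgY   [Y → Y g Y]
zgYgYgY ⇒ zgYgYgYgY   [Y → Y g Y]
zgYgYgYgY ⇒ zgzgYgYgY   [Y → z]
zgzgYgYgY ⇒ zgzgzgYgY   [Y → z]
zgzgzgYgY ⇒ zgzgzgzgY   [Y → z]
zgzgzgzgY ⇒ zgzgzgzgz   [Y → z]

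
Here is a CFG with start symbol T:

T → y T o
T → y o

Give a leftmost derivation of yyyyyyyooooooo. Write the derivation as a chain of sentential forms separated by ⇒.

T⇒yTo⇒yyToo⇒yyyTooo⇒yyyyToooo⇒yyyyyTooooo⇒yyyyyyToooooo⇒yyyyyyyooooooo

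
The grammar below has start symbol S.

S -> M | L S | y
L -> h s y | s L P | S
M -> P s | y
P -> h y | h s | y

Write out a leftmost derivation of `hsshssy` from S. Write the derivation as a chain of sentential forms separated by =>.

S => LS   [S -> L S]
LS => SS   [L -> S]
SS => MS   [S -> M]
MS => PsS   [M -> P s]
PsS => hssS   [P -> h s]
hssS => hssLS   [S -> L S]
hssLS => hssSS   [L -> S]
hssSS => hssMS   [S -> M]
hssMS => hssPsS   [M -> P s]
hssPsS => hsshssS   [P -> h s]
hsshssS => hsshssM   [S -> M]
hsshssM => hsshssy   [M -> y]

S => LS => SS => MS => PsS => hssS => hssLS => hssSS => hssMS => hssPsS => hsshssS => hsshssM => hsshssy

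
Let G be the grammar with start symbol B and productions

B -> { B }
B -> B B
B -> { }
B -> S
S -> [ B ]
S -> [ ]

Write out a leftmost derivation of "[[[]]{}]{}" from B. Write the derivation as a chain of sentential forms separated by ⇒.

B ⇒ BB   [B -> B B]
BB ⇒ SB   [B -> S]
SB ⇒ [B]B   [S -> [ B ]]
[B]B ⇒ [BB]B   [B -> B B]
[BB]B ⇒ [SB]B   [B -> S]
[SB]B ⇒ [[B]B]B   [S -> [ B ]]
[[B]B]B ⇒ [[S]B]B   [B -> S]
[[S]B]B ⇒ [[[]]B]B   [S -> [ ]]
[[[]]B]B ⇒ [[[]]{}]B   [B -> { }]
[[[]]{}]B ⇒ [[[]]{}]{}   [B -> { }]

B ⇒ BB ⇒ SB ⇒ [B]B ⇒ [BB]B ⇒ [SB]B ⇒ [[B]B]B ⇒ [[S]B]B ⇒ [[[]]B]B ⇒ [[[]]{}]B ⇒ [[[]]{}]{}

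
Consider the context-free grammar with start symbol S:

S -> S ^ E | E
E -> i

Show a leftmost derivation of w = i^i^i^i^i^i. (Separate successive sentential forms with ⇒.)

S ⇒ S^E ⇒ S^E^E ⇒ S^E^E^E ⇒ S^E^E^E^E ⇒ S^E^E^E^E^E ⇒ E^E^E^E^E^E ⇒ i^E^E^E^E^E ⇒ i^i^E^E^E^E ⇒ i^i^i^E^E^E ⇒ i^i^i^i^E^E ⇒ i^i^i^i^i^E ⇒ i^i^i^i^i^i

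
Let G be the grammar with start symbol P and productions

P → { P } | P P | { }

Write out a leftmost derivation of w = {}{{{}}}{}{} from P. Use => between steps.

P => PP   [P → P P]
PP => {}P   [P → { }]
{}P => {}PP   [P → P P]
{}PP => {}PPP   [P → P P]
{}PPP => {}{P}PP   [P → { P }]
{}{P}PP => {}{{P}}PP   [P → { P }]
{}{{P}}PP => {}{{{}}}PP   [P → { }]
{}{{{}}}PP => {}{{{}}}{}P   [P → { }]
{}{{{}}}{}P => {}{{{}}}{}{}   [P → { }]

P => PP => {}P => {}PP => {}PPP => {}{P}PP => {}{{P}}PP => {}{{{}}}PP => {}{{{}}}{}P => {}{{{}}}{}{}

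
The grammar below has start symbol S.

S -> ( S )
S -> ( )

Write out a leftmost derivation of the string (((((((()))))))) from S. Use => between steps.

S=>(S)=>((S))=>(((S)))=>((((S))))=>(((((S)))))=>((((((S))))))=>(((((((S)))))))=>(((((((())))))))

S => (S)   [S -> ( S )]
(S) => ((S))   [S -> ( S )]
((S)) => (((S)))   [S -> ( S )]
(((S))) => ((((S))))   [S -> ( S )]
((((S)))) => (((((S)))))   [S -> ( S )]
(((((S))))) => ((((((S))))))   [S -> ( S )]
((((((S)))))) => (((((((S)))))))   [S -> ( S )]
(((((((S))))))) => (((((((())))))))   [S -> ( )]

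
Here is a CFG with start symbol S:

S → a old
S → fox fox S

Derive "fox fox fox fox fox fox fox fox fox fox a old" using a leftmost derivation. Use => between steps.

S => fox fox S   [S → fox fox S]
fox fox S => fox fox fox fox S   [S → fox fox S]
fox fox fox fox S => fox fox fox fox fox fox S   [S → fox fox S]
fox fox fox fox fox fox S => fox fox fox fox fox fox fox fox S   [S → fox fox S]
fox fox fox fox fox fox fox fox S => fox fox fox fox fox fox fox fox fox fox S   [S → fox fox S]
fox fox fox fox fox fox fox fox fox fox S => fox fox fox fox fox fox fox fox fox fox a old   [S → a old]

S => fox fox S => fox fox fox fox S => fox fox fox fox fox fox S => fox fox fox fox fox fox fox fox S => fox fox fox fox fox fox fox fox fox fox S => fox fox fox fox fox fox fox fox fox fox a old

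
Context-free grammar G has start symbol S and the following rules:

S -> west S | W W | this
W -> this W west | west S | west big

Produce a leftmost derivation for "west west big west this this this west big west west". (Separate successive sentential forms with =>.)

S => W W => west S W => west W W W => west west big W W => west west big west S W => west west big west this W => west west big west this this W west => west west big west this this this W west west => west west big west this this this west big west west

S => W W   [S -> W W]
W W => west S W   [W -> west S]
west S W => west W W W   [S -> W W]
west W W W => west west big W W   [W -> west big]
west west big W W => west west big west S W   [W -> west S]
west west big west S W => west west big west this W   [S -> this]
west west big west this W => west west big west this this W west   [W -> this W west]
west west big west this this W west => west west big west this this this W west west   [W -> this W west]
west west big west this this this W west west => west west big west this this this west big west west   [W -> west big]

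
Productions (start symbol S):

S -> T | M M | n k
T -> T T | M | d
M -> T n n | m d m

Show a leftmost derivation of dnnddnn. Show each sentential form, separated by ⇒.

S ⇒ T ⇒ M ⇒ Tnn ⇒ TTnn ⇒ TTTnn ⇒ MTTnn ⇒ TnnTTnn ⇒ dnnTTnn ⇒ dnndTnn ⇒ dnnddnn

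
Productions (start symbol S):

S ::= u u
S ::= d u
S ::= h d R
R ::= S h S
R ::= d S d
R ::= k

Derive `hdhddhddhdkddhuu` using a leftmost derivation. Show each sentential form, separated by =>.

S => hdR   [S ::= h d R]
hdR => hdShS   [R ::= S h S]
hdShS => hdhdRhS   [S ::= h d R]
hdhdRhS => hdhddSdhS   [R ::= d S d]
hdhddSdhS => hdhddhdRdhS   [S ::= h d R]
hdhddhdRdhS => hdhddhddSddhS   [R ::= d S d]
hdhddhddSddhS => hdhddhddhdRddhS   [S ::= h d R]
hdhddhddhdRddhS => hdhddhddhdkddhS   [R ::= k]
hdhddhddhdkddhS => hdhddhddhdkddhuu   [S ::= u u]

S => hdR => hdShS => hdhdRhS => hdhddSdhS => hdhddhdRdhS => hdhddhddSddhS => hdhddhddhdRddhS => hdhddhddhdkddhS => hdhddhddhdkddhuu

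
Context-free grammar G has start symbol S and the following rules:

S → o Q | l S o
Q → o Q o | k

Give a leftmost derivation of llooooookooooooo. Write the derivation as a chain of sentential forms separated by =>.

S => lSo   [S → l S o]
lSo => llSoo   [S → l S o]
llSoo => lloQoo   [S → o Q]
lloQoo => llooQooo   [Q → o Q o]
llooQooo => lloooQoooo   [Q → o Q o]
lloooQoooo => llooooQooooo   [Q → o Q o]
llooooQooooo => lloooooQoooooo   [Q → o Q o]
lloooooQoooooo => llooooooQooooooo   [Q → o Q o]
llooooooQooooooo => llooooookooooooo   [Q → k]

S=>lSo=>llSoo=>lloQoo=>llooQooo=>lloooQoooo=>llooooQooooo=>lloooooQoooooo=>llooooooQooooooo=>llooooookooooooo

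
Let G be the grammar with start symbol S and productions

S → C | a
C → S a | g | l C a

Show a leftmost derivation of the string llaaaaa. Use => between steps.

S => C   [S → C]
C => lCa   [C → l C a]
lCa => llCaa   [C → l C a]
llCaa => llSaaa   [C → S a]
llSaaa => llCaaa   [S → C]
llCaaa => llSaaaa   [C → S a]
llSaaaa => llaaaaa   [S → a]

S => C => lCa => llCaa => llSaaa => llCaaa => llSaaaa => llaaaaa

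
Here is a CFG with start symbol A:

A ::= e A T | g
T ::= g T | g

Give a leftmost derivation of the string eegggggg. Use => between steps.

A => eAT => eeATT => eegTT => eeggTT => eegggTT => eeggggTT => eegggggT => eegggggg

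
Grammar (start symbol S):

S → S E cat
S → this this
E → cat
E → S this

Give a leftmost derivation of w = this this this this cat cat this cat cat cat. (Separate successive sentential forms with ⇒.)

S ⇒ S E cat   [S → S E cat]
S E cat ⇒ S E cat E cat   [S → S E cat]
S E cat E cat ⇒ this this E cat E cat   [S → this this]
this this E cat E cat ⇒ this this S this cat E cat   [E → S this]
this this S this cat E cat ⇒ this this S E cat this cat E cat   [S → S E cat]
this this S E cat this cat E cat ⇒ this this this this E cat this cat E cat   [S → this this]
this this this this E cat this cat E cat ⇒ this this this this cat cat this cat E cat   [E → cat]
this this this this cat cat this cat E cat ⇒ this this this this cat cat this cat cat cat   [E → cat]

S ⇒ S E cat ⇒ S E cat E cat ⇒ this this E cat E cat ⇒ this this S this cat E cat ⇒ this this S E cat this cat E cat ⇒ this this this this E cat this cat E cat ⇒ this this this this cat cat this cat E cat ⇒ this this this this cat cat this cat cat cat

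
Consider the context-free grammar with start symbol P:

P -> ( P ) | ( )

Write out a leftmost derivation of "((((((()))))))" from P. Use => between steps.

P => (P) => ((P)) => (((P))) => ((((P)))) => (((((P))))) => ((((((P)))))) => ((((((()))))))

P => (P)   [P -> ( P )]
(P) => ((P))   [P -> ( P )]
((P)) => (((P)))   [P -> ( P )]
(((P))) => ((((P))))   [P -> ( P )]
((((P)))) => (((((P)))))   [P -> ( P )]
(((((P))))) => ((((((P))))))   [P -> ( P )]
((((((P)))))) => ((((((()))))))   [P -> ( )]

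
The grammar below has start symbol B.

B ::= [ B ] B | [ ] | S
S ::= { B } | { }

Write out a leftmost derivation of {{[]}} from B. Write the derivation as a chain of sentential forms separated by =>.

B => S => {B} => {S} => {{B}} => {{[]}}

B => S   [B ::= S]
S => {B}   [S ::= { B }]
{B} => {S}   [B ::= S]
{S} => {{B}}   [S ::= { B }]
{{B}} => {{[]}}   [B ::= [ ]]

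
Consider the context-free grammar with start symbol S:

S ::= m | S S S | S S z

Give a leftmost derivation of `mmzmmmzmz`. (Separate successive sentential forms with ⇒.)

S ⇒ SSz ⇒ SSzSz ⇒ SSSSzSz ⇒ SSzSSSzSz ⇒ mSzSSSzSz ⇒ mmzSSSzSz ⇒ mmzmSSzSz ⇒ mmzmmSzSz ⇒ mmzmmmzSz ⇒ mmzmmmzmz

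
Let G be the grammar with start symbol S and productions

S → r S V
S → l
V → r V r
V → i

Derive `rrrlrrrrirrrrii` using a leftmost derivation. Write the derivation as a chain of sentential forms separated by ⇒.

S⇒rSV⇒rrSVV⇒rrrSVVV⇒rrrlVVV⇒rrrlrVrVV⇒rrrlrrVrrVV⇒rrrlrrrVrrrVV⇒rrrlrrrrVrrrrVV⇒rrrlrrrrirrrrVV⇒rrrlrrrrirrrriV⇒rrrlrrrrirrrrii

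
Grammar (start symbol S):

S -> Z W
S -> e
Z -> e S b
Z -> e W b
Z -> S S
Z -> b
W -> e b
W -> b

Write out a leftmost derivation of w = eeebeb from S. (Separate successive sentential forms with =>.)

S=>ZW=>SSW=>ZWSW=>SSWSW=>eSWSW=>eeWSW=>eeebSW=>eeebeW=>eeebeb

S => ZW   [S -> Z W]
ZW => SSW   [Z -> S S]
SSW => ZWSW   [S -> Z W]
ZWSW => SSWSW   [Z -> S S]
SSWSW => eSWSW   [S -> e]
eSWSW => eeWSW   [S -> e]
eeWSW => eeebSW   [W -> e b]
eeebSW => eeebeW   [S -> e]
eeebeW => eeebeb   [W -> b]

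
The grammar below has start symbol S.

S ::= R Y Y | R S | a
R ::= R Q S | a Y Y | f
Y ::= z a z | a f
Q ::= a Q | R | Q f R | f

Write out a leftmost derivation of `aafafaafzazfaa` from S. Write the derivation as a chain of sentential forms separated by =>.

S => RS   [S ::= R S]
RS => aYYS   [R ::= a Y Y]
aYYS => aafYS   [Y ::= a f]
aafYS => aafafS   [Y ::= a f]
aafafS => aafafRS   [S ::= R S]
aafafRS => aafafRQSS   [R ::= R Q S]
aafafRQSS => aafafaYYQSS   [R ::= a Y Y]
aafafaYYQSS => aafafaafYQSS   [Y ::= a f]
aafafaafYQSS => aafafaafzazQSS   [Y ::= z a z]
aafafaafzazQSS => aafafaafzazfSS   [Q ::= f]
aafafaafzazfSS => aafafaafzazfaS   [S ::= a]
aafafaafzazfaS => aafafaafzazfaa   [S ::= a]

S => RS => aYYS => aafYS => aafafS => aafafRS => aafafRQSS => aafafaYYQSS => aafafaafYQSS => aafafaafzazQSS => aafafaafzazfSS => aafafaafzazfaS => aafafaafzazfaa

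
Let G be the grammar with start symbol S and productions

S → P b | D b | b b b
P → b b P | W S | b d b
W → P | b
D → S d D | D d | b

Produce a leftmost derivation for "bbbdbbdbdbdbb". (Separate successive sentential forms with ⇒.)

S ⇒ Db   [S → D b]
Db ⇒ SdDb   [D → S d D]
SdDb ⇒ DbdDb   [S → D b]
DbdDb ⇒ SdDbdDb   [D → S d D]
SdDbdDb ⇒ PbdDbdDb   [S → P b]
PbdDbdDb ⇒ bbPbdDbdDb   [P → b b P]
bbPbdDbdDb ⇒ bbbdbbdDbdDb   [P → b d b]
bbbdbbdDbdDb ⇒ bbbdbbdDdbdDb   [D → D d]
bbbdbbdDdbdDb ⇒ bbbdbbdbdbdDb   [D → b]
bbbdbbdbdbdDb ⇒ bbbdbbdbdbdbb   [D → b]

S ⇒ Db ⇒ SdDb ⇒ DbdDb ⇒ SdDbdDb ⇒ PbdDbdDb ⇒ bbPbdDbdDb ⇒ bbbdbbdDbdDb ⇒ bbbdbbdDdbdDb ⇒ bbbdbbdbdbdDb ⇒ bbbdbbdbdbdbb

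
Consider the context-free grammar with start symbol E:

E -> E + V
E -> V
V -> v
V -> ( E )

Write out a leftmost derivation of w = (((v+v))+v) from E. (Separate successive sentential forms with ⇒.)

E ⇒ V ⇒ (E) ⇒ (E+V) ⇒ (V+V) ⇒ ((E)+V) ⇒ ((V)+V) ⇒ (((E))+V) ⇒ (((E+V))+V) ⇒ (((V+V))+V) ⇒ (((v+V))+V) ⇒ (((v+v))+V) ⇒ (((v+v))+v)

E ⇒ V   [E -> V]
V ⇒ (E)   [V -> ( E )]
(E) ⇒ (E+V)   [E -> E + V]
(E+V) ⇒ (V+V)   [E -> V]
(V+V) ⇒ ((E)+V)   [V -> ( E )]
((E)+V) ⇒ ((V)+V)   [E -> V]
((V)+V) ⇒ (((E))+V)   [V -> ( E )]
(((E))+V) ⇒ (((E+V))+V)   [E -> E + V]
(((E+V))+V) ⇒ (((V+V))+V)   [E -> V]
(((V+V))+V) ⇒ (((v+V))+V)   [V -> v]
(((v+V))+V) ⇒ (((v+v))+V)   [V -> v]
(((v+v))+V) ⇒ (((v+v))+v)   [V -> v]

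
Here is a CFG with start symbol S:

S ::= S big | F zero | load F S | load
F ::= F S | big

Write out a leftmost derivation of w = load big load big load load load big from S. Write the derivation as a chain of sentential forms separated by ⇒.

S ⇒ S big ⇒ load F S big ⇒ load big S big ⇒ load big load F S big ⇒ load big load F S S big ⇒ load big load F S S S big ⇒ load big load big S S S big ⇒ load big load big load S S big ⇒ load big load big load load S big ⇒ load big load big load load load big

S ⇒ S big   [S ::= S big]
S big ⇒ load F S big   [S ::= load F S]
load F S big ⇒ load big S big   [F ::= big]
load big S big ⇒ load big load F S big   [S ::= load F S]
load big load F S big ⇒ load big load F S S big   [F ::= F S]
load big load F S S big ⇒ load big load F S S S big   [F ::= F S]
load big load F S S S big ⇒ load big load big S S S big   [F ::= big]
load big load big S S S big ⇒ load big load big load S S big   [S ::= load]
load big load big load S S big ⇒ load big load big load load S big   [S ::= load]
load big load big load load S big ⇒ load big load big load load load big   [S ::= load]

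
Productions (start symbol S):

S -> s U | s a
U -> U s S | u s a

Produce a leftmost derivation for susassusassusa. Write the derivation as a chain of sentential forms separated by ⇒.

S ⇒ sU   [S -> s U]
sU ⇒ sUsS   [U -> U s S]
sUsS ⇒ susasS   [U -> u s a]
susasS ⇒ susassU   [S -> s U]
susassU ⇒ susassUsS   [U -> U s S]
susassUsS ⇒ susassusasS   [U -> u s a]
susassusasS ⇒ susassusassU   [S -> s U]
susassusassU ⇒ susassusassusa   [U -> u s a]

S ⇒ sU ⇒ sUsS ⇒ susasS ⇒ susassU ⇒ susassUsS ⇒ susassusasS ⇒ susassusassU ⇒ susassusassusa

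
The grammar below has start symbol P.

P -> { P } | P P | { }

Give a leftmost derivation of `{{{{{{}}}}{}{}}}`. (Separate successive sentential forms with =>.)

P => {P}   [P -> { P }]
{P} => {{P}}   [P -> { P }]
{{P}} => {{PP}}   [P -> P P]
{{PP}} => {{PPP}}   [P -> P P]
{{PPP}} => {{{P}PP}}   [P -> { P }]
{{{P}PP}} => {{{{P}}PP}}   [P -> { P }]
{{{{P}}PP}} => {{{{{P}}}PP}}   [P -> { P }]
{{{{{P}}}PP}} => {{{{{{}}}}PP}}   [P -> { }]
{{{{{{}}}}PP}} => {{{{{{}}}}{}P}}   [P -> { }]
{{{{{{}}}}{}P}} => {{{{{{}}}}{}{}}}   [P -> { }]

P=>{P}=>{{P}}=>{{PP}}=>{{PPP}}=>{{{P}PP}}=>{{{{P}}PP}}=>{{{{{P}}}PP}}=>{{{{{{}}}}PP}}=>{{{{{{}}}}{}P}}=>{{{{{{}}}}{}{}}}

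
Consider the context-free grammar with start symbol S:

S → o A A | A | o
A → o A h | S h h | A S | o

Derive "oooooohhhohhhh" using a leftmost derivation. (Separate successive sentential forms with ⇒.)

S ⇒ oAA   [S → o A A]
oAA ⇒ ooA   [A → o]
ooA ⇒ oooAh   [A → o A h]
oooAh ⇒ oooShhh   [A → S h h]
oooShhh ⇒ oooAhhh   [S → A]
oooAhhh ⇒ ooooAhhhh   [A → o A h]
ooooAhhhh ⇒ ooooAShhhh   [A → A S]
ooooAShhhh ⇒ oooooAhShhhh   [A → o A h]
oooooAhShhhh ⇒ oooooShhhShhhh   [A → S h h]
oooooShhhShhhh ⇒ oooooohhhShhhh   [S → o]
oooooohhhShhhh ⇒ oooooohhhAhhhh   [S → A]
oooooohhhAhhhh ⇒ oooooohhhohhhh   [A → o]

S⇒oAA⇒ooA⇒oooAh⇒oooShhh⇒oooAhhh⇒ooooAhhhh⇒ooooAShhhh⇒oooooAhShhhh⇒oooooShhhShhhh⇒oooooohhhShhhh⇒oooooohhhAhhhh⇒oooooohhhohhhh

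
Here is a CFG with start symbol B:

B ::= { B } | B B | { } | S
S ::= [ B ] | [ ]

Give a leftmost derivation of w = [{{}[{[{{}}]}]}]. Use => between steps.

B => S   [B ::= S]
S => [B]   [S ::= [ B ]]
[B] => [{B}]   [B ::= { B }]
[{B}] => [{BB}]   [B ::= B B]
[{BB}] => [{{}B}]   [B ::= { }]
[{{}B}] => [{{}S}]   [B ::= S]
[{{}S}] => [{{}[B]}]   [S ::= [ B ]]
[{{}[B]}] => [{{}[{B}]}]   [B ::= { B }]
[{{}[{B}]}] => [{{}[{S}]}]   [B ::= S]
[{{}[{S}]}] => [{{}[{[B]}]}]   [S ::= [ B ]]
[{{}[{[B]}]}] => [{{}[{[{B}]}]}]   [B ::= { B }]
[{{}[{[{B}]}]}] => [{{}[{[{{}}]}]}]   [B ::= { }]

B => S => [B] => [{B}] => [{BB}] => [{{}B}] => [{{}S}] => [{{}[B]}] => [{{}[{B}]}] => [{{}[{S}]}] => [{{}[{[B]}]}] => [{{}[{[{B}]}]}] => [{{}[{[{{}}]}]}]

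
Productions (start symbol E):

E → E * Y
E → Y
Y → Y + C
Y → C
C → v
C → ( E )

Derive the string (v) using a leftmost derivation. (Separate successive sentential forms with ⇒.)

E ⇒ Y   [E → Y]
Y ⇒ C   [Y → C]
C ⇒ (E)   [C → ( E )]
(E) ⇒ (Y)   [E → Y]
(Y) ⇒ (C)   [Y → C]
(C) ⇒ (v)   [C → v]

E⇒Y⇒C⇒(E)⇒(Y)⇒(C)⇒(v)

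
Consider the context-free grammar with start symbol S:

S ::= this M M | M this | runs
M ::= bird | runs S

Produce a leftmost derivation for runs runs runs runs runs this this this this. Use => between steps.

S => M this => runs S this => runs M this this => runs runs S this this => runs runs M this this this => runs runs runs S this this this => runs runs runs M this this this this => runs runs runs runs S this this this this => runs runs runs runs runs this this this this

S => M this   [S ::= M this]
M this => runs S this   [M ::= runs S]
runs S this => runs M this this   [S ::= M this]
runs M this this => runs runs S this this   [M ::= runs S]
runs runs S this this => runs runs M this this this   [S ::= M this]
runs runs M this this this => runs runs runs S this this this   [M ::= runs S]
runs runs runs S this this this => runs runs runs M this this this this   [S ::= M this]
runs runs runs M this this this this => runs runs runs runs S this this this this   [M ::= runs S]
runs runs runs runs S this this this this => runs runs runs runs runs this this this this   [S ::= runs]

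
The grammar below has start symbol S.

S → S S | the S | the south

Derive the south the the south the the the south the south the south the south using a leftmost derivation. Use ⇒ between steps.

S ⇒ S S ⇒ the south S ⇒ the south the S ⇒ the south the S S ⇒ the south the the south S ⇒ the south the the south S S ⇒ the south the the south the S S ⇒ the south the the south the S S S ⇒ the south the the south the the S S S ⇒ the south the the south the the the south S S ⇒ the south the the south the the the south the south S ⇒ the south the the south the the the south the south S S ⇒ the south the the south the the the south the south the south S ⇒ the south the the south the the the south the south the south the south

S ⇒ S S   [S → S S]
S S ⇒ the south S   [S → the south]
the south S ⇒ the south the S   [S → the S]
the south the S ⇒ the south the S S   [S → S S]
the south the S S ⇒ the south the the south S   [S → the south]
the south the the south S ⇒ the south the the south S S   [S → S S]
the south the the south S S ⇒ the south the the south the S S   [S → the S]
the south the the south the S S ⇒ the south the the south the S S S   [S → S S]
the south the the south the S S S ⇒ the south the the south the the S S S   [S → the S]
the south the the south the the S S S ⇒ the south the the south the the the south S S   [S → the south]
the south the the south the the the south S S ⇒ the south the the south the the the south the south S   [S → the south]
the south the the south the the the south the south S ⇒ the south the the south the the the south the south S S   [S → S S]
the south the the south the the the south the south S S ⇒ the south the the south the the the south the south the south S   [S → the south]
the south the the south the the the south the south the south S ⇒ the south the the south the the the south the south the south the south   [S → the south]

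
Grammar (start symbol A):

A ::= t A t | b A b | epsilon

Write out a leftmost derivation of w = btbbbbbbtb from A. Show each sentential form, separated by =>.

A => bAb => btAtb => btbAbtb => btbbAbbtb => btbbbAbbbtb => btbbbbbbtb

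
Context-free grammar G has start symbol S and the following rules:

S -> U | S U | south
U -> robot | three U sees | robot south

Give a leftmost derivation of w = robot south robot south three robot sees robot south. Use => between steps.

S => S U => S U U => S U U U => U U U U => robot south U U U => robot south robot south U U => robot south robot south three U sees U => robot south robot south three robot sees U => robot south robot south three robot sees robot south

S => S U   [S -> S U]
S U => S U U   [S -> S U]
S U U => S U U U   [S -> S U]
S U U U => U U U U   [S -> U]
U U U U => robot south U U U   [U -> robot south]
robot south U U U => robot south robot south U U   [U -> robot south]
robot south robot south U U => robot south robot south three U sees U   [U -> three U sees]
robot south robot south three U sees U => robot south robot south three robot sees U   [U -> robot]
robot south robot south three robot sees U => robot south robot south three robot sees robot south   [U -> robot south]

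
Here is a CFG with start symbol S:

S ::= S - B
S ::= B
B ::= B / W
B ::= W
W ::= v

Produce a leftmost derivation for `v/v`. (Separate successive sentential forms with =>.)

S => B => B/W => W/W => v/W => v/v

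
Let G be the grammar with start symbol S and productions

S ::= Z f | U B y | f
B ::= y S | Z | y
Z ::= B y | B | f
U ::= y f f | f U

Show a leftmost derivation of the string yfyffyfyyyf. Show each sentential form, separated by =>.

S => Zf => Byf => ySyf => yUByyf => yfUByyf => yfyffByyf => yfyffZyyf => yfyffByyyf => yfyffySyyyf => yfyffyfyyyf

S => Zf   [S ::= Z f]
Zf => Byf   [Z ::= B y]
Byf => ySyf   [B ::= y S]
ySyf => yUByyf   [S ::= U B y]
yUByyf => yfUByyf   [U ::= f U]
yfUByyf => yfyffByyf   [U ::= y f f]
yfyffByyf => yfyffZyyf   [B ::= Z]
yfyffZyyf => yfyffByyyf   [Z ::= B y]
yfyffByyyf => yfyffySyyyf   [B ::= y S]
yfyffySyyyf => yfyffyfyyyf   [S ::= f]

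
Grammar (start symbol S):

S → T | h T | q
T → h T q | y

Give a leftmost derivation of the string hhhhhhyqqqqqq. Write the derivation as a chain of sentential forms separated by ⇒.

S ⇒ T   [S → T]
T ⇒ hTq   [T → h T q]
hTq ⇒ hhTqq   [T → h T q]
hhTqq ⇒ hhhTqqq   [T → h T q]
hhhTqqq ⇒ hhhhTqqqq   [T → h T q]
hhhhTqqqq ⇒ hhhhhTqqqqq   [T → h T q]
hhhhhTqqqqq ⇒ hhhhhhTqqqqqq   [T → h T q]
hhhhhhTqqqqqq ⇒ hhhhhhyqqqqqq   [T → y]

S ⇒ T ⇒ hTq ⇒ hhTqq ⇒ hhhTqqq ⇒ hhhhTqqqq ⇒ hhhhhTqqqqq ⇒ hhhhhhTqqqqqq ⇒ hhhhhhyqqqqqq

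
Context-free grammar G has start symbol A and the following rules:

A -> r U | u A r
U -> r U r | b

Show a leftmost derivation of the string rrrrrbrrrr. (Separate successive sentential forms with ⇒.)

A ⇒ rU   [A -> r U]
rU ⇒ rrUr   [U -> r U r]
rrUr ⇒ rrrUrr   [U -> r U r]
rrrUrr ⇒ rrrrUrrr   [U -> r U r]
rrrrUrrr ⇒ rrrrrUrrrr   [U -> r U r]
rrrrrUrrrr ⇒ rrrrrbrrrr   [U -> b]

A ⇒ rU ⇒ rrUr ⇒ rrrUrr ⇒ rrrrUrrr ⇒ rrrrrUrrrr ⇒ rrrrrbrrrr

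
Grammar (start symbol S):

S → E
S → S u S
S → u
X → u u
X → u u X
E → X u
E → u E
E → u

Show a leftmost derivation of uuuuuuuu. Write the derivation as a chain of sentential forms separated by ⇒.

S ⇒ E ⇒ uE ⇒ uuE ⇒ uuuE ⇒ uuuXu ⇒ uuuuuXu ⇒ uuuuuuuu

S ⇒ E   [S → E]
E ⇒ uE   [E → u E]
uE ⇒ uuE   [E → u E]
uuE ⇒ uuuE   [E → u E]
uuuE ⇒ uuuXu   [E → X u]
uuuXu ⇒ uuuuuXu   [X → u u X]
uuuuuXu ⇒ uuuuuuuu   [X → u u]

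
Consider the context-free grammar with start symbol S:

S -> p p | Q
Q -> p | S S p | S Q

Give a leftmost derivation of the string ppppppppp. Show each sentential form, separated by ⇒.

S⇒Q⇒SQ⇒QQ⇒SSpQ⇒ppSpQ⇒pppppQ⇒pppppSSp⇒pppppQSp⇒ppppppSp⇒ppppppppp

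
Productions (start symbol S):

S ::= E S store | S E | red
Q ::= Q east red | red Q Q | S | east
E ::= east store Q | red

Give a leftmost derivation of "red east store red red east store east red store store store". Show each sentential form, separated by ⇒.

S ⇒ E S store   [S ::= E S store]
E S store ⇒ red S store   [E ::= red]
red S store ⇒ red E S store store   [S ::= E S store]
red E S store store ⇒ red east store Q S store store   [E ::= east store Q]
red east store Q S store store ⇒ red east store S S store store   [Q ::= S]
red east store S S store store ⇒ red east store S E S store store   [S ::= S E]
red east store S E S store store ⇒ red east store red E S store store   [S ::= red]
red east store red E S store store ⇒ red east store red red S store store   [E ::= red]
red east store red red S store store ⇒ red east store red red E S store store store   [S ::= E S store]
red east store red red E S store store store ⇒ red east store red red east store Q S store store store   [E ::= east store Q]
red east store red red east store Q S store store store ⇒ red east store red red east store east S store store store   [Q ::= east]
red east store red red east store east S store store store ⇒ red east store red red east store east red store store store   [S ::= red]

S ⇒ E S store ⇒ red S store ⇒ red E S store store ⇒ red east store Q S store store ⇒ red east store S S store store ⇒ red east store S E S store store ⇒ red east store red E S store store ⇒ red east store red red S store store ⇒ red east store red red E S store store store ⇒ red east store red red east store Q S store store store ⇒ red east store red red east store east S store store store ⇒ red east store red red east store east red store store store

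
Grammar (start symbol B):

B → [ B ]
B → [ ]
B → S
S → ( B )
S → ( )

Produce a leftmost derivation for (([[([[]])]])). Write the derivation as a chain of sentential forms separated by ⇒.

B ⇒ S   [B → S]
S ⇒ (B)   [S → ( B )]
(B) ⇒ (S)   [B → S]
(S) ⇒ ((B))   [S → ( B )]
((B)) ⇒ (([B]))   [B → [ B ]]
(([B])) ⇒ (([[B]]))   [B → [ B ]]
(([[B]])) ⇒ (([[S]]))   [B → S]
(([[S]])) ⇒ (([[(B)]]))   [S → ( B )]
(([[(B)]])) ⇒ (([[([B])]]))   [B → [ B ]]
(([[([B])]])) ⇒ (([[([[]])]]))   [B → [ ]]

B ⇒ S ⇒ (B) ⇒ (S) ⇒ ((B)) ⇒ (([B])) ⇒ (([[B]])) ⇒ (([[S]])) ⇒ (([[(B)]])) ⇒ (([[([B])]])) ⇒ (([[([[]])]]))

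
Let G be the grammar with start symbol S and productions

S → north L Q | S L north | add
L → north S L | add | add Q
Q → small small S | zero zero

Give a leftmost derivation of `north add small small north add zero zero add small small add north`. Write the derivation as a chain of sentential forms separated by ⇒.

S ⇒ north L Q ⇒ north add Q ⇒ north add small small S ⇒ north add small small S L north ⇒ north add small small north L Q L north ⇒ north add small small north add Q L north ⇒ north add small small north add zero zero L north ⇒ north add small small north add zero zero add Q north ⇒ north add small small north add zero zero add small small S north ⇒ north add small small north add zero zero add small small add north

S ⇒ north L Q   [S → north L Q]
north L Q ⇒ north add Q   [L → add]
north add Q ⇒ north add small small S   [Q → small small S]
north add small small S ⇒ north add small small S L north   [S → S L north]
north add small small S L north ⇒ north add small small north L Q L north   [S → north L Q]
north add small small north L Q L north ⇒ north add small small north add Q L north   [L → add]
north add small small north add Q L north ⇒ north add small small north add zero zero L north   [Q → zero zero]
north add small small north add zero zero L north ⇒ north add small small north add zero zero add Q north   [L → add Q]
north add small small north add zero zero add Q north ⇒ north add small small north add zero zero add small small S north   [Q → small small S]
north add small small north add zero zero add small small S north ⇒ north add small small north add zero zero add small small add north   [S → add]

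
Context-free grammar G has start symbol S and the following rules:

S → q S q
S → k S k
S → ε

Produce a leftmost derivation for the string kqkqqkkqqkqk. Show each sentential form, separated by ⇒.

S ⇒ kSk ⇒ kqSqk ⇒ kqkSkqk ⇒ kqkqSqkqk ⇒ kqkqqSqqkqk ⇒ kqkqqkSkqqkqk ⇒ kqkqqkkqqkqk

S ⇒ kSk   [S → k S k]
kSk ⇒ kqSqk   [S → q S q]
kqSqk ⇒ kqkSkqk   [S → k S k]
kqkSkqk ⇒ kqkqSqkqk   [S → q S q]
kqkqSqkqk ⇒ kqkqqSqqkqk   [S → q S q]
kqkqqSqqkqk ⇒ kqkqqkSkqqkqk   [S → k S k]
kqkqqkSkqqkqk ⇒ kqkqqkkqqkqk   [S → ε]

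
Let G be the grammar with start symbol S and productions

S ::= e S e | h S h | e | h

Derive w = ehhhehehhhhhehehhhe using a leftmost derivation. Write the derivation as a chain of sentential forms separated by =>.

S => eSe => ehShe => ehhShhe => ehhhShhhe => ehhheSehhhe => ehhhehShehhhe => ehhheheSehehhhe => ehhhehehShehehhhe => ehhhehehhShhehehhhe => ehhhehehhhhhehehhhe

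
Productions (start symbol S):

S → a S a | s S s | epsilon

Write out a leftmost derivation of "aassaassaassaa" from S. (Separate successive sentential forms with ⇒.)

S ⇒ aSa   [S → a S a]
aSa ⇒ aaSaa   [S → a S a]
aaSaa ⇒ aasSsaa   [S → s S s]
aasSsaa ⇒ aassSssaa   [S → s S s]
aassSssaa ⇒ aassaSassaa   [S → a S a]
aassaSassaa ⇒ aassaaSaassaa   [S → a S a]
aassaaSaassaa ⇒ aassaasSsaassaa   [S → s S s]
aassaasSsaassaa ⇒ aassaassaassaa   [S → epsilon]

S ⇒ aSa ⇒ aaSaa ⇒ aasSsaa ⇒ aassSssaa ⇒ aassaSassaa ⇒ aassaaSaassaa ⇒ aassaasSsaassaa ⇒ aassaassaassaa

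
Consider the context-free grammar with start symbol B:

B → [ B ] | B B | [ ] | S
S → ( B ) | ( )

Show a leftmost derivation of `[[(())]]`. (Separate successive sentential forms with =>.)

B => [B] => [[B]] => [[S]] => [[(B)]] => [[(S)]] => [[(())]]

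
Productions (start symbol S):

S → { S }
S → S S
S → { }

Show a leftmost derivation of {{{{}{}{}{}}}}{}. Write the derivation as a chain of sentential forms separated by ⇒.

S⇒SS⇒{S}S⇒{{S}}S⇒{{{S}}}S⇒{{{SS}}}S⇒{{{SSS}}}S⇒{{{SSSS}}}S⇒{{{{}SSS}}}S⇒{{{{}{}SS}}}S⇒{{{{}{}{}S}}}S⇒{{{{}{}{}{}}}}S⇒{{{{}{}{}{}}}}{}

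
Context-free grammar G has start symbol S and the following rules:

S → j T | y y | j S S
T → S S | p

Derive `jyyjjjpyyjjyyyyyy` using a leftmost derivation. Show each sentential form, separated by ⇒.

S ⇒ jSS   [S → j S S]
jSS ⇒ jyyS   [S → y y]
jyyS ⇒ jyyjSS   [S → j S S]
jyyjSS ⇒ jyyjjSSS   [S → j S S]
jyyjjSSS ⇒ jyyjjjTSS   [S → j T]
jyyjjjTSS ⇒ jyyjjjpSS   [T → p]
jyyjjjpSS ⇒ jyyjjjpyyS   [S → y y]
jyyjjjpyyS ⇒ jyyjjjpyyjSS   [S → j S S]
jyyjjjpyyjSS ⇒ jyyjjjpyyjjSSS   [S → j S S]
jyyjjjpyyjjSSS ⇒ jyyjjjpyyjjyySS   [S → y y]
jyyjjjpyyjjyySS ⇒ jyyjjjpyyjjyyyyS   [S → y y]
jyyjjjpyyjjyyyyS ⇒ jyyjjjpyyjjyyyyyy   [S → y y]

S⇒jSS⇒jyyS⇒jyyjSS⇒jyyjjSSS⇒jyyjjjTSS⇒jyyjjjpSS⇒jyyjjjpyyS⇒jyyjjjpyyjSS⇒jyyjjjpyyjjSSS⇒jyyjjjpyyjjyySS⇒jyyjjjpyyjjyyyyS⇒jyyjjjpyyjjyyyyyy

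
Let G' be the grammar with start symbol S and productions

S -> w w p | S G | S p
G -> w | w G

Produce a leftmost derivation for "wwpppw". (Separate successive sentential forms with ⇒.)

S ⇒ SG ⇒ SpG ⇒ SppG ⇒ wwpppG ⇒ wwpppw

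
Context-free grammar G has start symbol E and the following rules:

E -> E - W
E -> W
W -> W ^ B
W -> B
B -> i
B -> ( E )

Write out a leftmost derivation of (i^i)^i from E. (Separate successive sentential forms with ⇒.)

E⇒W⇒W^B⇒B^B⇒(E)^B⇒(W)^B⇒(W^B)^B⇒(B^B)^B⇒(i^B)^B⇒(i^i)^B⇒(i^i)^i

E ⇒ W   [E -> W]
W ⇒ W^B   [W -> W ^ B]
W^B ⇒ B^B   [W -> B]
B^B ⇒ (E)^B   [B -> ( E )]
(E)^B ⇒ (W)^B   [E -> W]
(W)^B ⇒ (W^B)^B   [W -> W ^ B]
(W^B)^B ⇒ (B^B)^B   [W -> B]
(B^B)^B ⇒ (i^B)^B   [B -> i]
(i^B)^B ⇒ (i^i)^B   [B -> i]
(i^i)^B ⇒ (i^i)^i   [B -> i]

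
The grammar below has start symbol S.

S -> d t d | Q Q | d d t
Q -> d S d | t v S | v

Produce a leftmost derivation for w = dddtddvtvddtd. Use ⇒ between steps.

S ⇒ QQ   [S -> Q Q]
QQ ⇒ dSdQ   [Q -> d S d]
dSdQ ⇒ dddtdQ   [S -> d d t]
dddtdQ ⇒ dddtddSd   [Q -> d S d]
dddtddSd ⇒ dddtddQQd   [S -> Q Q]
dddtddQQd ⇒ dddtddvQd   [Q -> v]
dddtddvQd ⇒ dddtddvtvSd   [Q -> t v S]
dddtddvtvSd ⇒ dddtddvtvddtd   [S -> d d t]

S ⇒ QQ ⇒ dSdQ ⇒ dddtdQ ⇒ dddtddSd ⇒ dddtddQQd ⇒ dddtddvQd ⇒ dddtddvtvSd ⇒ dddtddvtvddtd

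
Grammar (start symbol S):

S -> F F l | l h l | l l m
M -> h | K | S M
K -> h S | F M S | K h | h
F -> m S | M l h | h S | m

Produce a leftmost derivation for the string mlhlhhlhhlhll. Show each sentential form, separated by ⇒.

S ⇒ FFl ⇒ mSFl ⇒ mlhlFl ⇒ mlhlhSl ⇒ mlhlhFFll ⇒ mlhlhMlhFll ⇒ mlhlhKlhFll ⇒ mlhlhhlhFll ⇒ mlhlhhlhMlhll ⇒ mlhlhhlhhlhll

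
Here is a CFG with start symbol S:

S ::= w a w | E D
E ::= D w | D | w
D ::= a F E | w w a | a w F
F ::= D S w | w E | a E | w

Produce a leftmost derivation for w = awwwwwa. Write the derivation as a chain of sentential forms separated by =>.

S => ED   [S ::= E D]
ED => DwD   [E ::= D w]
DwD => aFEwD   [D ::= a F E]
aFEwD => awEwD   [F ::= w]
awEwD => awwwD   [E ::= w]
awwwD => awwwwwa   [D ::= w w a]

S => ED => DwD => aFEwD => awEwD => awwwD => awwwwwa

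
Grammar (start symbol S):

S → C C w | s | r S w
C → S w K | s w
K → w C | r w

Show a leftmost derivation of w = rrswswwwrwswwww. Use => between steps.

S => rSw   [S → r S w]
rSw => rrSww   [S → r S w]
rrSww => rrCCwww   [S → C C w]
rrCCwww => rrSwKCwww   [C → S w K]
rrSwKCwww => rrCCwwKCwww   [S → C C w]
rrCCwwKCwww => rrswCwwKCwww   [C → s w]
rrswCwwKCwww => rrswswwwKCwww   [C → s w]
rrswswwwKCwww => rrswswwwrwCwww   [K → r w]
rrswswwwrwCwww => rrswswwwrwswwww   [C → s w]

S=>rSw=>rrSww=>rrCCwww=>rrSwKCwww=>rrCCwwKCwww=>rrswCwwKCwww=>rrswswwwKCwww=>rrswswwwrwCwww=>rrswswwwrwswwww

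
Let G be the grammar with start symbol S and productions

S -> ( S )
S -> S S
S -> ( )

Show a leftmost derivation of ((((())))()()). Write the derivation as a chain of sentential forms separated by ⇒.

S⇒(S)⇒(SS)⇒((S)S)⇒(((S))S)⇒((((S)))S)⇒((((())))S)⇒((((())))SS)⇒((((())))()S)⇒((((())))()())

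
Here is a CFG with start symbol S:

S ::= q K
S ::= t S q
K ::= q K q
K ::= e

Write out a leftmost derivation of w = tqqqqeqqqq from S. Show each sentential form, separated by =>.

S => tSq => tqKq => tqqKqq => tqqqKqqq => tqqqqKqqqq => tqqqqeqqqq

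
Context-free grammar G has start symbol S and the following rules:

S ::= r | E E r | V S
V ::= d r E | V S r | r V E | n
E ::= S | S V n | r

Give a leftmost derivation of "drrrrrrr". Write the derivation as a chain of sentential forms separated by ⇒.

S ⇒ EEr ⇒ SEr ⇒ VSEr ⇒ VSrSEr ⇒ drESrSEr ⇒ drrSrSEr ⇒ drrrrSEr ⇒ drrrrrEr ⇒ drrrrrrr

S ⇒ EEr   [S ::= E E r]
EEr ⇒ SEr   [E ::= S]
SEr ⇒ VSEr   [S ::= V S]
VSEr ⇒ VSrSEr   [V ::= V S r]
VSrSEr ⇒ drESrSEr   [V ::= d r E]
drESrSEr ⇒ drrSrSEr   [E ::= r]
drrSrSEr ⇒ drrrrSEr   [S ::= r]
drrrrSEr ⇒ drrrrrEr   [S ::= r]
drrrrrEr ⇒ drrrrrrr   [E ::= r]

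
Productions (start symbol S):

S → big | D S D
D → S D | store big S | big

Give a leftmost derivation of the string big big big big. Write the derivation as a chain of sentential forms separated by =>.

S => D S D => S D S D => big D S D => big big S D => big big big D => big big big big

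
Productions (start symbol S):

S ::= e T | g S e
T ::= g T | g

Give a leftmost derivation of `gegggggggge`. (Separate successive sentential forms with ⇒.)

S ⇒ gSe   [S ::= g S e]
gSe ⇒ geTe   [S ::= e T]
geTe ⇒ gegTe   [T ::= g T]
gegTe ⇒ geggTe   [T ::= g T]
geggTe ⇒ gegggTe   [T ::= g T]
gegggTe ⇒ geggggTe   [T ::= g T]
geggggTe ⇒ gegggggTe   [T ::= g T]
gegggggTe ⇒ geggggggTe   [T ::= g T]
geggggggTe ⇒ gegggggggTe   [T ::= g T]
gegggggggTe ⇒ gegggggggge   [T ::= g]

S ⇒ gSe ⇒ geTe ⇒ gegTe ⇒ geggTe ⇒ gegggTe ⇒ geggggTe ⇒ gegggggTe ⇒ geggggggTe ⇒ gegggggggTe ⇒ gegggggggge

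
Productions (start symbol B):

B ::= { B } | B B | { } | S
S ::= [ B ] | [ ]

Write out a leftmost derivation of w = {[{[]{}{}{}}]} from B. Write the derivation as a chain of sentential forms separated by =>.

B => {B} => {S} => {[B]} => {[{B}]} => {[{BB}]} => {[{SB}]} => {[{[]B}]} => {[{[]BB}]} => {[{[]{}B}]} => {[{[]{}BB}]} => {[{[]{}{}B}]} => {[{[]{}{}{}}]}

B => {B}   [B ::= { B }]
{B} => {S}   [B ::= S]
{S} => {[B]}   [S ::= [ B ]]
{[B]} => {[{B}]}   [B ::= { B }]
{[{B}]} => {[{BB}]}   [B ::= B B]
{[{BB}]} => {[{SB}]}   [B ::= S]
{[{SB}]} => {[{[]B}]}   [S ::= [ ]]
{[{[]B}]} => {[{[]BB}]}   [B ::= B B]
{[{[]BB}]} => {[{[]{}B}]}   [B ::= { }]
{[{[]{}B}]} => {[{[]{}BB}]}   [B ::= B B]
{[{[]{}BB}]} => {[{[]{}{}B}]}   [B ::= { }]
{[{[]{}{}B}]} => {[{[]{}{}{}}]}   [B ::= { }]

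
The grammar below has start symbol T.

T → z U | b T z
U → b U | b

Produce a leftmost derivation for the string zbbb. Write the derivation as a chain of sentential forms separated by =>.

T => zU   [T → z U]
zU => zbU   [U → b U]
zbU => zbbU   [U → b U]
zbbU => zbbb   [U → b]

T => zU => zbU => zbbU => zbbb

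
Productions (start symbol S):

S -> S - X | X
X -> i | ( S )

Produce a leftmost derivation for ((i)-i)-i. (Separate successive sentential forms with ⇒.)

S ⇒ S-X   [S -> S - X]
S-X ⇒ X-X   [S -> X]
X-X ⇒ (S)-X   [X -> ( S )]
(S)-X ⇒ (S-X)-X   [S -> S - X]
(S-X)-X ⇒ (X-X)-X   [S -> X]
(X-X)-X ⇒ ((S)-X)-X   [X -> ( S )]
((S)-X)-X ⇒ ((X)-X)-X   [S -> X]
((X)-X)-X ⇒ ((i)-X)-X   [X -> i]
((i)-X)-X ⇒ ((i)-i)-X   [X -> i]
((i)-i)-X ⇒ ((i)-i)-i   [X -> i]

S ⇒ S-X ⇒ X-X ⇒ (S)-X ⇒ (S-X)-X ⇒ (X-X)-X ⇒ ((S)-X)-X ⇒ ((X)-X)-X ⇒ ((i)-X)-X ⇒ ((i)-i)-X ⇒ ((i)-i)-i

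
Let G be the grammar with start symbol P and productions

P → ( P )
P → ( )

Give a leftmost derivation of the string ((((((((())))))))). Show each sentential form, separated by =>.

P=>(P)=>((P))=>(((P)))=>((((P))))=>(((((P)))))=>((((((P))))))=>(((((((P)))))))=>((((((((P))))))))=>((((((((()))))))))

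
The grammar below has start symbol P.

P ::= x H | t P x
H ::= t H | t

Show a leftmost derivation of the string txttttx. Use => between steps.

P=>tPx=>txHx=>txtHx=>txttHx=>txtttHx=>txttttx

P => tPx   [P ::= t P x]
tPx => txHx   [P ::= x H]
txHx => txtHx   [H ::= t H]
txtHx => txttHx   [H ::= t H]
txttHx => txtttHx   [H ::= t H]
txtttHx => txttttx   [H ::= t]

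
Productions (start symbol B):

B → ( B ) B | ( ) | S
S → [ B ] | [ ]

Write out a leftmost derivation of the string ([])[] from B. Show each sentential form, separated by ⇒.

B ⇒ (B)B ⇒ (S)B ⇒ ([])B ⇒ ([])S ⇒ ([])[]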